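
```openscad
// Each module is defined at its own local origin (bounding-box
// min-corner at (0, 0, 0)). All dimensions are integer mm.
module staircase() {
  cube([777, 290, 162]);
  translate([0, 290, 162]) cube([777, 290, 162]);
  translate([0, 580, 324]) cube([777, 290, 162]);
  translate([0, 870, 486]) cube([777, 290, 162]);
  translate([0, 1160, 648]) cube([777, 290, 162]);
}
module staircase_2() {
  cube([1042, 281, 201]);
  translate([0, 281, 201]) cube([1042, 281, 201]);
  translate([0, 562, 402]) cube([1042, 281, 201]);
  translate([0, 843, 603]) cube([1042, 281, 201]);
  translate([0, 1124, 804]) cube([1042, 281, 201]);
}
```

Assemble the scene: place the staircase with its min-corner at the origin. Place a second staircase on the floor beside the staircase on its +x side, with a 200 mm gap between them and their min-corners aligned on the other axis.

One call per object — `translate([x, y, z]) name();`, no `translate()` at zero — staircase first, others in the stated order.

staircase();
translate([977, 0, 0]) staircase_2();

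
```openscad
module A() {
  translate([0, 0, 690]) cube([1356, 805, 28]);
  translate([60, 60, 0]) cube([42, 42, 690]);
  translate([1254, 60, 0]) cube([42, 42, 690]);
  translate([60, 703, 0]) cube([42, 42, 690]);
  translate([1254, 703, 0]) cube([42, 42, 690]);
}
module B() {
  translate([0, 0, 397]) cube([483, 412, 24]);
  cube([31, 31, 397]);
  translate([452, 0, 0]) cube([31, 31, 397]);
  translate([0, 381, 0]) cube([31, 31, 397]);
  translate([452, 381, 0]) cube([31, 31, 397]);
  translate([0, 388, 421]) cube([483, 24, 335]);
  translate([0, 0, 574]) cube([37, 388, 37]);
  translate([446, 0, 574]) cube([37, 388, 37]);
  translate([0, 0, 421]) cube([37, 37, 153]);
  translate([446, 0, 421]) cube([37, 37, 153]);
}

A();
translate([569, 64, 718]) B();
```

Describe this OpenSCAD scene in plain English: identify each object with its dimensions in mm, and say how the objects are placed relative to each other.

A is a table: top 1356 mm (x) × 805 mm (y), 28 mm thick, upper face at z = 718 mm, on four 42×42 mm square legs, each inset 60 mm from the nearest pair of top edges, running from z = 0 to the bottom of the top.

B is a chair. The seat is a 483×412×24 mm slab with its top at z = 421 mm, on four 31×31 mm corner legs (flush with the seat edges, standing on z = 0). A flat backrest 24 mm thick, 335 mm tall, spans the full seat width and rises from the seat top along its +y edge, rear face flush with the rear of the seat. Two armrests of 37×37 mm section run along each side from the seat's front edge to the front of the backrest, top faces 190 mm above the seat top and outer faces flush with the seat's x-edges; a 37×37 mm post under the front of each armrest stands on the seat at the front corner.

The chair is on top of the table.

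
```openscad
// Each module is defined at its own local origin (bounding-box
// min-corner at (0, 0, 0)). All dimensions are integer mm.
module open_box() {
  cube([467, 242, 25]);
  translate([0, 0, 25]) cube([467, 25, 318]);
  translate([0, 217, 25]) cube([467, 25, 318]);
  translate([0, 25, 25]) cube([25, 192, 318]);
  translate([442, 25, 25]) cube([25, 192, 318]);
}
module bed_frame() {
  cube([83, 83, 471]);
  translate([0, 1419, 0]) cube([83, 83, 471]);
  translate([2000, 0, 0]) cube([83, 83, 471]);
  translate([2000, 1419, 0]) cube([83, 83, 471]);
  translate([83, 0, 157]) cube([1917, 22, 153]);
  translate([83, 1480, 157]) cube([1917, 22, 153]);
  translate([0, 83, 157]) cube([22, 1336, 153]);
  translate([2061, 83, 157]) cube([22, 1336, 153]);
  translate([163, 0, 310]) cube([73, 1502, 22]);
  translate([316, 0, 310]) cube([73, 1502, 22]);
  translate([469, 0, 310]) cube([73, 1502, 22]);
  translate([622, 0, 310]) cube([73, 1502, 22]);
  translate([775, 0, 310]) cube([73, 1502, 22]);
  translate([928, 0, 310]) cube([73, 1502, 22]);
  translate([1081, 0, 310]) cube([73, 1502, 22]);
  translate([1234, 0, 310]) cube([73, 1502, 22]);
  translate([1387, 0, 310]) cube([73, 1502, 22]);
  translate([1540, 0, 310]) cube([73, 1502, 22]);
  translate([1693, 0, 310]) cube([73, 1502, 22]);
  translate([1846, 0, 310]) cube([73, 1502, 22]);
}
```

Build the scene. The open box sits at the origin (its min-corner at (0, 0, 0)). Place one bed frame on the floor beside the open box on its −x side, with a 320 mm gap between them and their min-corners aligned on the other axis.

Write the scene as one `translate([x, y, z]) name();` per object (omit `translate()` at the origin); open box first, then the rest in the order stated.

open_box();
translate([-2403, 0, 0]) bed_frame();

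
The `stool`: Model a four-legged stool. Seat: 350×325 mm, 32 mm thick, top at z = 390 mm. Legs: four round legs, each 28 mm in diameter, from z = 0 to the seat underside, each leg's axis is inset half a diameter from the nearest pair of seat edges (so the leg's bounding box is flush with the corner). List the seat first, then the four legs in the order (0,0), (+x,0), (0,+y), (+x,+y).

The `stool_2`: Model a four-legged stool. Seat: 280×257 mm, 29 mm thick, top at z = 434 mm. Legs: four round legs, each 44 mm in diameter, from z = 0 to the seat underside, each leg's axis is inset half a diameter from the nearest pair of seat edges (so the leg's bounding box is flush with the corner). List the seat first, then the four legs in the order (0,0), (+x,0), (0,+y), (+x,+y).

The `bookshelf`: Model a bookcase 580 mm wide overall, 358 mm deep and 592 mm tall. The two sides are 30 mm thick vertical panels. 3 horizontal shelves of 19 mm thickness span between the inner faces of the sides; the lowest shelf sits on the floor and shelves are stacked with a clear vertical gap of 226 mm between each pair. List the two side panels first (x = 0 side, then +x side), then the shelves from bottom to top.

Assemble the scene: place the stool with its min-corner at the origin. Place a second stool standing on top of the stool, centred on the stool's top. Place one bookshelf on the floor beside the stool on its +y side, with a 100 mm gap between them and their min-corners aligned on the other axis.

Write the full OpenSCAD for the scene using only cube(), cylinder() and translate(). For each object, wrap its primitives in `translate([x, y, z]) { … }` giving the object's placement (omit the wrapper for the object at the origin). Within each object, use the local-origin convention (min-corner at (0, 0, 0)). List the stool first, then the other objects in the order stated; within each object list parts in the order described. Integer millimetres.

translate([0, 0, 358]) cube([350, 325, 32]);
translate([14, 14, 0]) cylinder(h = 358, r = 14);
translate([336, 14, 0]) cylinder(h = 358, r = 14);
translate([14, 311, 0]) cylinder(h = 358, r = 14);
translate([336, 311, 0]) cylinder(h = 358, r = 14);
translate([35, 34, 390]) {
  translate([0, 0, 405]) cube([280, 257, 29]);
  translate([22, 22, 0]) cylinder(h = 405, r = 22);
  translate([258, 22, 0]) cylinder(h = 405, r = 22);
  translate([22, 235, 0]) cylinder(h = 405, r = 22);
  translate([258, 235, 0]) cylinder(h = 405, r = 22);
}
translate([0, 425, 0]) {
  cube([30, 358, 592]);
  translate([550, 0, 0]) cube([30, 358, 592]);
  translate([30, 0, 0]) cube([520, 358, 19]);
  translate([30, 0, 245]) cube([520, 358, 19]);
  translate([30, 0, 490]) cube([520, 358, 19]);
}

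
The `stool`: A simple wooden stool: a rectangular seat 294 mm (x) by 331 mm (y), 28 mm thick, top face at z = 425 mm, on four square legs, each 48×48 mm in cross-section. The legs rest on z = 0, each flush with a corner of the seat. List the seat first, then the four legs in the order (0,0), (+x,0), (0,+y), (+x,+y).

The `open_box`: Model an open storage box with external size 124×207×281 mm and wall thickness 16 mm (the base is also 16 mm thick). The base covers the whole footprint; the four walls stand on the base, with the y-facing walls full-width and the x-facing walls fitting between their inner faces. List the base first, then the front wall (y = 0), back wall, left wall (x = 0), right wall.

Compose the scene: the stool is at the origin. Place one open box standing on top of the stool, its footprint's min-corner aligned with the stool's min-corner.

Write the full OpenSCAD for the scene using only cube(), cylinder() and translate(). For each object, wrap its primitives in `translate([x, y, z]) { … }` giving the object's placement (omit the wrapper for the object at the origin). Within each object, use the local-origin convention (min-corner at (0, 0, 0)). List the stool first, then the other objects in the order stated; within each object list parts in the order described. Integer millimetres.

translate([0, 0, 397]) cube([294, 331, 28]);
cube([48, 48, 397]);
translate([246, 0, 0]) cube([48, 48, 397]);
translate([0, 283, 0]) cube([48, 48, 397]);
translate([246, 283, 0]) cube([48, 48, 397]);
translate([0, 0, 425]) {
  cube([124, 207, 16]);
  translate([0, 0, 16]) cube([124, 16, 265]);
  translate([0, 191, 16]) cube([124, 16, 265]);
  translate([0, 16, 16]) cube([16, 175, 265]);
  translate([108, 16, 16]) cube([16, 175, 265]);
}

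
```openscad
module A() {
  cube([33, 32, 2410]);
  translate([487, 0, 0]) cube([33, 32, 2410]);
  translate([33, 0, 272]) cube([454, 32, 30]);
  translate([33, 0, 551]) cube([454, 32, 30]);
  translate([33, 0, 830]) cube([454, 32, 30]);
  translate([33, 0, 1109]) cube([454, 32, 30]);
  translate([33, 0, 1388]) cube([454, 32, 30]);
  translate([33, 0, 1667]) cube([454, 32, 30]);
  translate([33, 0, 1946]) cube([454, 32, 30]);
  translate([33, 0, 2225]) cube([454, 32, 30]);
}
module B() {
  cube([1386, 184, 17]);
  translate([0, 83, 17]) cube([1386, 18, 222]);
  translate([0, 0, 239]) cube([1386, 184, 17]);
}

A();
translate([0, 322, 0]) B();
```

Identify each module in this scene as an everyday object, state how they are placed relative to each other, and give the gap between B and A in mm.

A is a ladder. B is an I-beam. The I-beam is on the floor beside the ladder on its +y side. The gap between the I-beam and the ladder is 290 mm.

The I-beam's nearest face is 290 mm from the ladder's +y face.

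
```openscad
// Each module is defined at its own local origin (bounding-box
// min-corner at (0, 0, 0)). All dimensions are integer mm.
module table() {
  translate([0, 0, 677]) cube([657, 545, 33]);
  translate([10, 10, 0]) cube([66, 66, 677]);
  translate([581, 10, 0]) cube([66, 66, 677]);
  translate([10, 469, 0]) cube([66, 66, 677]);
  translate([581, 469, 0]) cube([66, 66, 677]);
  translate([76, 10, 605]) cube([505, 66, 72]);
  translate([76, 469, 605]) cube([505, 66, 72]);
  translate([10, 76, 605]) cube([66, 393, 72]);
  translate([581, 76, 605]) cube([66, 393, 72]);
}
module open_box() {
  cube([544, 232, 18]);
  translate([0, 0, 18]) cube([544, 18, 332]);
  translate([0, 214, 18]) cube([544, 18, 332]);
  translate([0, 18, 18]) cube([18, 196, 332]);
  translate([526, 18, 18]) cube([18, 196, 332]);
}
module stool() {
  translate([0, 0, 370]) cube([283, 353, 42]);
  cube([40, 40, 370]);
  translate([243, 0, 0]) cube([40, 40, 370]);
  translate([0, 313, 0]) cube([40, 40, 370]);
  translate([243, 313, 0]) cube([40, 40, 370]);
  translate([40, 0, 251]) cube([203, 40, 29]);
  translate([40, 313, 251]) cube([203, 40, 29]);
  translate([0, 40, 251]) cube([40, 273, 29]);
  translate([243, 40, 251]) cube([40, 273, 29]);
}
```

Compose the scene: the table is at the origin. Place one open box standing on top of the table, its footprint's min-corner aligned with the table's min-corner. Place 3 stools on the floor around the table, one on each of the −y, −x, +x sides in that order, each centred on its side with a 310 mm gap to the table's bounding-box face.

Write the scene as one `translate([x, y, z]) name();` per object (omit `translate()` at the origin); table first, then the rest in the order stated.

table();
translate([0, 0, 710]) open_box();
translate([187, -663, 0]) stool();
translate([-593, 96, 0]) stool();
translate([967, 96, 0]) stool();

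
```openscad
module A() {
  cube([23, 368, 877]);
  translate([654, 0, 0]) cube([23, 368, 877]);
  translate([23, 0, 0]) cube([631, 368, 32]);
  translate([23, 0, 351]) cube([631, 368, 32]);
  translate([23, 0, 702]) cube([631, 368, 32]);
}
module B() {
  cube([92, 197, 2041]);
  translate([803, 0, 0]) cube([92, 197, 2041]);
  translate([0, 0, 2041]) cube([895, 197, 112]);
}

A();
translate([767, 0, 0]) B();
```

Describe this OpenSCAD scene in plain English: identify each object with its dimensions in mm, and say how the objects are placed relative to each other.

A is a bookshelf 677 mm wide overall, 368 mm deep and 877 mm tall. The two sides are 23 mm thick vertical panels. 3 horizontal shelves of 32 mm thickness span between the inner faces of the sides; the lowest shelf sits on the floor and shelves are stacked with a clear vertical gap of 319 mm between each pair.

B is a rectangular door frame: two vertical jambs of 92×197 mm section, 2041 mm tall, with a clear opening 711 mm wide between their inner faces. A header 112 mm tall and 197 mm deep lies on top of the jambs and spans the full outside width.

The door frame is on the floor beside the bookshelf on its +x side.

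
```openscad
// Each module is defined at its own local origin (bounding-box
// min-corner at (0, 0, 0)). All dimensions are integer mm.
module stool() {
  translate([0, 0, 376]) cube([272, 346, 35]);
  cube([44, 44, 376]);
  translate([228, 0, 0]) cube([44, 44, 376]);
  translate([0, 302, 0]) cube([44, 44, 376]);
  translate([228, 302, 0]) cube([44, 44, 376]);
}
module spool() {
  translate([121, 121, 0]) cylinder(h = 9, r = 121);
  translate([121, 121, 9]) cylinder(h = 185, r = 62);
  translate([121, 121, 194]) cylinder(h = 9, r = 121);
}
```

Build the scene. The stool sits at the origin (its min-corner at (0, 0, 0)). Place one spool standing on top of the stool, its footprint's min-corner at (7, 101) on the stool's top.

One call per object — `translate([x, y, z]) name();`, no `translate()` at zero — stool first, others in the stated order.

stool();
translate([7, 101, 411]) spool();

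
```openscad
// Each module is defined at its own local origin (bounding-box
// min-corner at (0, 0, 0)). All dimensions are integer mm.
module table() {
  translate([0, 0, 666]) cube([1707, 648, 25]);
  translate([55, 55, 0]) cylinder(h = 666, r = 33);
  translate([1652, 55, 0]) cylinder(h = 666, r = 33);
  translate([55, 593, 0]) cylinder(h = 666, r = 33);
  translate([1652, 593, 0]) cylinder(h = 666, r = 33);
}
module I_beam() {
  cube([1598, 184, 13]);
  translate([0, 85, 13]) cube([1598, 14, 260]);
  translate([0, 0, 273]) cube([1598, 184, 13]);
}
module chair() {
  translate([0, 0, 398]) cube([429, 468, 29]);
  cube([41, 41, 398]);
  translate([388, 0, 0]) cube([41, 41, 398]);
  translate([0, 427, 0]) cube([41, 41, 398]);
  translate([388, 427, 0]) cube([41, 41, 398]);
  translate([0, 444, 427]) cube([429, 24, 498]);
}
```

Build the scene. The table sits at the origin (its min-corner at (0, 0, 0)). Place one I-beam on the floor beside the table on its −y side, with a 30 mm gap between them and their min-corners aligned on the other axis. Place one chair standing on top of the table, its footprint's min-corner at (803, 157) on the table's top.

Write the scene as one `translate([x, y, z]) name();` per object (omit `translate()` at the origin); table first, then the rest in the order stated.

table();
translate([0, -214, 0]) I_beam();
translate([803, 157, 691]) chair();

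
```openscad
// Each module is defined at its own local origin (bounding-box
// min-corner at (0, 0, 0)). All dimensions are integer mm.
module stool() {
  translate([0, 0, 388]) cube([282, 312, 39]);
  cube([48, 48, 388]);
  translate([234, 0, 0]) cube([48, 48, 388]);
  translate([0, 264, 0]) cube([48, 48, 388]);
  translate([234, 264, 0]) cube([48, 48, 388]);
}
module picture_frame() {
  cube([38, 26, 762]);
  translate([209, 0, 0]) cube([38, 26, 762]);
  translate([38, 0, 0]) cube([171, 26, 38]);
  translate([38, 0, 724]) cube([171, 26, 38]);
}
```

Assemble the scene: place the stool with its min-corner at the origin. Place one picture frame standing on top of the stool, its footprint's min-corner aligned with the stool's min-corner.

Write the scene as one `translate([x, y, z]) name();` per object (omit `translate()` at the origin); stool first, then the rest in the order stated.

stool();
translate([0, 0, 427]) picture_frame();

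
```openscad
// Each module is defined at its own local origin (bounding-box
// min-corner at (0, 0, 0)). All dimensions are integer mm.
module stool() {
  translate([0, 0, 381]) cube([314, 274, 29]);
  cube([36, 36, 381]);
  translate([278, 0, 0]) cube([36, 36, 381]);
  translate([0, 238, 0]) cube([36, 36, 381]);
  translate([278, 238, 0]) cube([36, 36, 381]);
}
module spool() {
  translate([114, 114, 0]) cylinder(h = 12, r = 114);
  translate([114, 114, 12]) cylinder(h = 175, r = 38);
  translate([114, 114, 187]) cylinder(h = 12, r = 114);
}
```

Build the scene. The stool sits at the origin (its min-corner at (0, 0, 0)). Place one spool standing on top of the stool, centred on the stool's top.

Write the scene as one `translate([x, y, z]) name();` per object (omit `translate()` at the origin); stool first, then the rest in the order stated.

stool();
translate([43, 23, 410]) spool();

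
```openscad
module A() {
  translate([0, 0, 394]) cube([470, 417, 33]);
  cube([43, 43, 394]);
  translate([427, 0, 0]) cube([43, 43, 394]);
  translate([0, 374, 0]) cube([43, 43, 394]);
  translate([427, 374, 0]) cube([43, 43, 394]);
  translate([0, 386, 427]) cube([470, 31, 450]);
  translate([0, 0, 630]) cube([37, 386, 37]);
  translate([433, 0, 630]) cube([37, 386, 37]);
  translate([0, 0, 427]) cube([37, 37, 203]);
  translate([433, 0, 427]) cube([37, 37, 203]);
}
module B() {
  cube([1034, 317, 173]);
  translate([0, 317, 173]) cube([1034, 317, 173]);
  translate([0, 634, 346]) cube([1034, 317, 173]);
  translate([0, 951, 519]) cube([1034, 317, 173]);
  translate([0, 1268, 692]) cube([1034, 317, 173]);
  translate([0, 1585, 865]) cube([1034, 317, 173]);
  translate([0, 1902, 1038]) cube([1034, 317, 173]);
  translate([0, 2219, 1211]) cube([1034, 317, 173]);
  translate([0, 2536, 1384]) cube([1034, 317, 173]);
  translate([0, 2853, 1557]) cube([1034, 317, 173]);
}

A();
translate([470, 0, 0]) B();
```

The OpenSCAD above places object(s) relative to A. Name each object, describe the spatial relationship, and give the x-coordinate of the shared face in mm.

The chair's +x face and the staircase's −x face are both at x = 470 mm.

A is a chair. B is a staircase. The staircase is against the chair's +x side, with their −y faces flush. The x-coordinate of the shared face is 470 mm.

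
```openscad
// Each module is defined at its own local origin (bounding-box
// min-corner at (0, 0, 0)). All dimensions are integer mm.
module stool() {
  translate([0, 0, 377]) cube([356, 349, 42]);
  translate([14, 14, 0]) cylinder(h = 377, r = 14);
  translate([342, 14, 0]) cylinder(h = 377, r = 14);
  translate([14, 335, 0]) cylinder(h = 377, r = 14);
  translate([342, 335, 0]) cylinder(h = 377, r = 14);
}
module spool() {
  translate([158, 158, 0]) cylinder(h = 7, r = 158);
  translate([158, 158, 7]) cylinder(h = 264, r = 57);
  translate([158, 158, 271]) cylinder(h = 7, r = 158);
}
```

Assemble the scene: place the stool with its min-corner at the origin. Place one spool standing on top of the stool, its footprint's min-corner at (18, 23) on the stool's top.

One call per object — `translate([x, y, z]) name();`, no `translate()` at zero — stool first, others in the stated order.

stool();
translate([18, 23, 419]) spool();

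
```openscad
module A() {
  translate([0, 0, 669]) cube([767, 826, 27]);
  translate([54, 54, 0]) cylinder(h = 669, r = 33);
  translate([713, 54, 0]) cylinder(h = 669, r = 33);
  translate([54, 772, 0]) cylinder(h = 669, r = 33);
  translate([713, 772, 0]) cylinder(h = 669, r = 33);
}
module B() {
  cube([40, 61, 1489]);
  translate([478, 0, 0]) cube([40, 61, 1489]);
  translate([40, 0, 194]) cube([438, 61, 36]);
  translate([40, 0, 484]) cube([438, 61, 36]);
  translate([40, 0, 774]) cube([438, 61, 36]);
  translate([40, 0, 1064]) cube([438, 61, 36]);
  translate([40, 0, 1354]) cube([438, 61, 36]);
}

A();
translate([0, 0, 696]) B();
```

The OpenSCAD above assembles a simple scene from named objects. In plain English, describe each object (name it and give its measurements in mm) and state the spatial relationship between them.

A is a rectangular dining table. The top is 767×826×27 mm with its upper surface at z = 696 mm. It stands on four round legs of 66 mm diameter, each leg's bounding box inset 21 mm from the nearest pair of top edges, running from the floor to the underside of the top.

B is a wooden ladder with two side rails of 40×61 mm section and 1489 mm height, set 518 mm apart overall. Between them run 5 rectangular rungs (61 mm deep, 36 mm thick), front faces flush with the rails' −y face. The bottom of the first rung is 194 mm above the floor and each subsequent rung is 290 mm higher than the one below.

The ladder is on top of the table.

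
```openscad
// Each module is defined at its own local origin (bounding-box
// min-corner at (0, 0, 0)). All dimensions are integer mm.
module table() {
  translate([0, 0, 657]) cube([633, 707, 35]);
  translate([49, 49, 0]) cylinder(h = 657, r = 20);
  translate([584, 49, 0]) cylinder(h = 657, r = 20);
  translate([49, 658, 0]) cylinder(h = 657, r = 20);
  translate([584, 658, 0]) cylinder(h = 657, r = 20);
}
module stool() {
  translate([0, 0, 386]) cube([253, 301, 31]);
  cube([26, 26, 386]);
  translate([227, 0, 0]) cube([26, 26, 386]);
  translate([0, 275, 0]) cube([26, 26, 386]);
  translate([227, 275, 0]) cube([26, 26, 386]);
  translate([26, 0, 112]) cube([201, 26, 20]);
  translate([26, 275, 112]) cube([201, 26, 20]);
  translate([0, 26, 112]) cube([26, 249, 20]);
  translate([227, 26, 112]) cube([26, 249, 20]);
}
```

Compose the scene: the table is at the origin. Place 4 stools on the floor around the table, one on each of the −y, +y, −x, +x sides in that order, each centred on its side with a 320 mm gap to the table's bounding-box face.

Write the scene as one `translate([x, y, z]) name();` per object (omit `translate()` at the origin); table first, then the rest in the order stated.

table();
translate([190, -621, 0]) stool();
translate([190, 1027, 0]) stool();
translate([-573, 203, 0]) stool();
translate([953, 203, 0]) stool();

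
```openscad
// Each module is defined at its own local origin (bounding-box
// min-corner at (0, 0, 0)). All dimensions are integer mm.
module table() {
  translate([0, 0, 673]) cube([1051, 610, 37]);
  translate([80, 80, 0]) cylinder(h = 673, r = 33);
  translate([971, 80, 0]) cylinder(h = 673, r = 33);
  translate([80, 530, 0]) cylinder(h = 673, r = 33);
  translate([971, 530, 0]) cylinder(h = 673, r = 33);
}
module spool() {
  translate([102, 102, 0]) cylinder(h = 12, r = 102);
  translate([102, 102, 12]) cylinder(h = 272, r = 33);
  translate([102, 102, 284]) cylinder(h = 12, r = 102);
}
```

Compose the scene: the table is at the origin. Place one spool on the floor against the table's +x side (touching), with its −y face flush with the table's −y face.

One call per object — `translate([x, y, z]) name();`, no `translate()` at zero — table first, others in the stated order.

table();
translate([1051, 0, 0]) spool();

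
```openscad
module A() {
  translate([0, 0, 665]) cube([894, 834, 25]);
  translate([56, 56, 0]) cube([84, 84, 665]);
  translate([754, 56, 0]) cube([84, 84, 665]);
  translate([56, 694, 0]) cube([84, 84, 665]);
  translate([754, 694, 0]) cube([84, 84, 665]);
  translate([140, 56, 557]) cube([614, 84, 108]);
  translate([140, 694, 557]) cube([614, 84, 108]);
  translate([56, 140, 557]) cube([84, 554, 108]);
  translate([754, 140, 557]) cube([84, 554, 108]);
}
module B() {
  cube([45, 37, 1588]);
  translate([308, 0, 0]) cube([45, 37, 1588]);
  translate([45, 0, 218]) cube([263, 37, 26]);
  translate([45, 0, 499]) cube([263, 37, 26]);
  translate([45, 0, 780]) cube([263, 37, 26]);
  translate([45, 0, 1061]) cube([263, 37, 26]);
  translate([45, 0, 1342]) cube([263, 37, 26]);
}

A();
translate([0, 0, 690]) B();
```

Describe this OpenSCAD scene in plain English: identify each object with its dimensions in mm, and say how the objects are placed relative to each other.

A is a table: top 894 mm (x) × 834 mm (y), 25 mm thick, upper face at z = 690 mm, on four 84×84 mm square legs, each inset 56 mm from the nearest pair of top edges, running from z = 0 to the bottom of the top. Four apron rails, 84 mm thick and 108 mm tall, run between adjacent legs with their top edges flush with the underside of the top and their outer faces flush with the legs' outer faces.

B is a straight ladder. Two 45×37 mm vertical rails, 1588 mm tall, stand 353 mm apart (outside-to-outside) with their front faces coplanar on the −y side. 5 rungs, each 37 mm deep and 26 mm tall, span between the inner faces of the rails, front faces flush with the rails. The lowest rung's underside is at z = 218 mm and rungs are spaced 281 mm apart (underside to underside).

The ladder is on top of the table.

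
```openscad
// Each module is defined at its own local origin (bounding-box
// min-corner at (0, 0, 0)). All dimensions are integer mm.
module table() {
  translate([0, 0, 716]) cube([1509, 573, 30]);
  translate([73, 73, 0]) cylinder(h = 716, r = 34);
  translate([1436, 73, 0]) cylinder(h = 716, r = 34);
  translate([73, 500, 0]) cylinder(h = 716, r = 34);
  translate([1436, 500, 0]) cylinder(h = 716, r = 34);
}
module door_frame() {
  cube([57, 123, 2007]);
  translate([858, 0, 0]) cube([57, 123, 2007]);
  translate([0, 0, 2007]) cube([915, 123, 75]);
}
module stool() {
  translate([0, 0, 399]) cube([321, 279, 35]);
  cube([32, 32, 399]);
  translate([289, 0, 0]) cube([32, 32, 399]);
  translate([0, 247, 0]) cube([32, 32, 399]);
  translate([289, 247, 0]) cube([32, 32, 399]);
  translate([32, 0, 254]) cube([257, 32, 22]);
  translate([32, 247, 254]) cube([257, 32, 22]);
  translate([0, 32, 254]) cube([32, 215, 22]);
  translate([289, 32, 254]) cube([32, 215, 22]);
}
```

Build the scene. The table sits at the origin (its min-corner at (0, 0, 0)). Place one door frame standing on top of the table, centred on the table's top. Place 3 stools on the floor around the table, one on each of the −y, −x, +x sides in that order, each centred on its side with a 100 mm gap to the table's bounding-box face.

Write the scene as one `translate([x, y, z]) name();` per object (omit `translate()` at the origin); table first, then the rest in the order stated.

table();
translate([297, 225, 746]) door_frame();
translate([594, -379, 0]) stool();
translate([-421, 147, 0]) stool();
translate([1609, 147, 0]) stool();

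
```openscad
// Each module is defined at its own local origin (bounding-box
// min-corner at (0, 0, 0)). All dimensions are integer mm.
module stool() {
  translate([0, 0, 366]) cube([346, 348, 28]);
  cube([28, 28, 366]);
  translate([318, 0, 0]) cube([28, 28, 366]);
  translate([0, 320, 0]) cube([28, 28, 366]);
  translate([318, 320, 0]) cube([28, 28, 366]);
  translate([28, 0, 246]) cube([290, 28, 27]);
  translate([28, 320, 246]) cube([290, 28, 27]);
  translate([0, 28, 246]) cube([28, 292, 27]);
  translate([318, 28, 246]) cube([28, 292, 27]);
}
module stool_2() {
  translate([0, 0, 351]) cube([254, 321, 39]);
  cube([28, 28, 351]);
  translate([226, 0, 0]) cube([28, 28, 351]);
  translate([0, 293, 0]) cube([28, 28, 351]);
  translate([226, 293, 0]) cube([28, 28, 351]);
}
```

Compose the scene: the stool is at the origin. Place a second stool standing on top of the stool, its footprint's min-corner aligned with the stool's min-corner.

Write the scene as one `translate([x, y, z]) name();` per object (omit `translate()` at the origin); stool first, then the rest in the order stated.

stool();
translate([0, 0, 394]) stool_2();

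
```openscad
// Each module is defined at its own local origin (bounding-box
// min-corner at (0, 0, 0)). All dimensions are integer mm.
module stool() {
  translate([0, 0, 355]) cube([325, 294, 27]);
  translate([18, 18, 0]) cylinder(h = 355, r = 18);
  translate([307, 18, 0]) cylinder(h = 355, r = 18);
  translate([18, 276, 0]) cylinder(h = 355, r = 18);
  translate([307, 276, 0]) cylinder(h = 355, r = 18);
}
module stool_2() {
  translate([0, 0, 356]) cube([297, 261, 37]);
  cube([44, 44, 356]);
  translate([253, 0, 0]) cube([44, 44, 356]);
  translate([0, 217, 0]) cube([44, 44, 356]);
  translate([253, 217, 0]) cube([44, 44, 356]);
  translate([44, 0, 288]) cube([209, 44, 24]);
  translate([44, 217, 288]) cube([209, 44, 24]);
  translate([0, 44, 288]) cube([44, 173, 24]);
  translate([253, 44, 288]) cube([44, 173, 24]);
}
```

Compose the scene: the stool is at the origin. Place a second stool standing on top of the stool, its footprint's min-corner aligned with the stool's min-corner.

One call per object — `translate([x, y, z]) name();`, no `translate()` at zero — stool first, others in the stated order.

stool();
translate([0, 0, 382]) stool_2();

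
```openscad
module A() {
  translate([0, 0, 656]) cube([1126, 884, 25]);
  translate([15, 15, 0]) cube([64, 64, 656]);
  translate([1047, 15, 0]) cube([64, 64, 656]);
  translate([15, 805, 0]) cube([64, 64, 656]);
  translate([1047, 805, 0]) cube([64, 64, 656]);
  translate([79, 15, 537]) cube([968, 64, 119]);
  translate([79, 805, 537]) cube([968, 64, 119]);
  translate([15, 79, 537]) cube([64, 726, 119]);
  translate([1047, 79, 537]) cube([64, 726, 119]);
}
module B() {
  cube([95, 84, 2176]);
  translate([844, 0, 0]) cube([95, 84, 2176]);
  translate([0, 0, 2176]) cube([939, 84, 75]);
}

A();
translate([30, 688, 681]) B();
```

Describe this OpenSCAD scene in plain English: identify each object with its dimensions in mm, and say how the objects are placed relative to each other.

A is a table: top 1126 mm (x) × 884 mm (y), 25 mm thick, upper face at z = 681 mm, on four 64×64 mm square legs, each inset 15 mm from the nearest pair of top edges, running from z = 0 to the bottom of the top. Four apron rails, 64 mm thick and 119 mm tall, run between adjacent legs with their top edges flush with the underside of the top and their outer faces flush with the legs' outer faces.

B is a door frame. The clear opening is 749 mm wide and 2176 mm high. Two 95 mm wide jambs, 84 mm deep, stand either side of the opening from the floor to the top of the opening. A 75 mm thick head sits across the top of both jambs, spanning the full outside width of the frame.

The door frame is on top of the table.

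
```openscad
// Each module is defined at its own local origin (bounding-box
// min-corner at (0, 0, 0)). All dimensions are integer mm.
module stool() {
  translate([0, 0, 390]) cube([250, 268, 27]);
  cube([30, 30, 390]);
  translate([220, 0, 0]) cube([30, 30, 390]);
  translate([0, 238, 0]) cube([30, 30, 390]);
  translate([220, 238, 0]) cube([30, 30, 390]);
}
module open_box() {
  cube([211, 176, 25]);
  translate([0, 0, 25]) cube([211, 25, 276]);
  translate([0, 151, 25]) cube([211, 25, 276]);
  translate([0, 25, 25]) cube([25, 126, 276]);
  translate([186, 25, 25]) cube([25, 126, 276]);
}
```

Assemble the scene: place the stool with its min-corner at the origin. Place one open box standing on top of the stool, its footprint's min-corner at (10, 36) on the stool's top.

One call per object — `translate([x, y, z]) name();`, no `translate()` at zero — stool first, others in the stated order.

stool();
translate([10, 36, 417]) open_box();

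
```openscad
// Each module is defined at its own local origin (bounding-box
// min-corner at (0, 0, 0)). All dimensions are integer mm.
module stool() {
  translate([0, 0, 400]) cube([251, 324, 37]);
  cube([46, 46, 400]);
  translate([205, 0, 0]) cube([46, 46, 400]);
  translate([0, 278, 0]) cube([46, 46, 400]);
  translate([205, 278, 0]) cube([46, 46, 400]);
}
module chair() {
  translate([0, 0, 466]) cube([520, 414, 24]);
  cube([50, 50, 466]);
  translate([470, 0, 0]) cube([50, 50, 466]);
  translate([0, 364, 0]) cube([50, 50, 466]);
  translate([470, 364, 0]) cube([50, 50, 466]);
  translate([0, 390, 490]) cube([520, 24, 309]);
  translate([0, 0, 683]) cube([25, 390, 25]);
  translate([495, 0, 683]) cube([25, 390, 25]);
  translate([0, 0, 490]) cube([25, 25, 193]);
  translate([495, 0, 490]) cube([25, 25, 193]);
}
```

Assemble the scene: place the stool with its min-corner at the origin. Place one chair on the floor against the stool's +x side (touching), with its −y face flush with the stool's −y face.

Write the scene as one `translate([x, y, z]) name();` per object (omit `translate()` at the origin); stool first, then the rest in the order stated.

stool();
translate([251, 0, 0]) chair();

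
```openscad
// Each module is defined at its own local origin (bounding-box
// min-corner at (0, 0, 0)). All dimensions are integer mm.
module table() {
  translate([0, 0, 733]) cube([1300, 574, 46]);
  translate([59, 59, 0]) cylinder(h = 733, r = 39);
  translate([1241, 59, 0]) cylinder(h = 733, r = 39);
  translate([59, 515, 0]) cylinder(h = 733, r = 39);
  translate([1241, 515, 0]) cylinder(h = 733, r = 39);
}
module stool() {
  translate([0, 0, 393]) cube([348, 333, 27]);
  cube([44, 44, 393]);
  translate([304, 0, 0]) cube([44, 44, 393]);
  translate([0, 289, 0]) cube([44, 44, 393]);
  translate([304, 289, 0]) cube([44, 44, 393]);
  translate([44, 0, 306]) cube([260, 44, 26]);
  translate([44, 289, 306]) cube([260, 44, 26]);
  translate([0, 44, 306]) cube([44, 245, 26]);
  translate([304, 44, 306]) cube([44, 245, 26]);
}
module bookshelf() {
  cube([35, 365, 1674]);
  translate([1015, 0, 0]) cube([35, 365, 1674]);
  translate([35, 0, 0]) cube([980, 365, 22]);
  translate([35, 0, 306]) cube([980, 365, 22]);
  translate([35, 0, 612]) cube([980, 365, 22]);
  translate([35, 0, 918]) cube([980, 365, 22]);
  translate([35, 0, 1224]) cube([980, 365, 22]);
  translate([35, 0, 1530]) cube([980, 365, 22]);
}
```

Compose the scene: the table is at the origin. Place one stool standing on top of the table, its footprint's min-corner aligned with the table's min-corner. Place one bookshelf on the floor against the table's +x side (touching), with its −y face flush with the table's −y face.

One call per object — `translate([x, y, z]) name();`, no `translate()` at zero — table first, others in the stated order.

table();
translate([0, 0, 779]) stool();
translate([1300, 0, 0]) bookshelf();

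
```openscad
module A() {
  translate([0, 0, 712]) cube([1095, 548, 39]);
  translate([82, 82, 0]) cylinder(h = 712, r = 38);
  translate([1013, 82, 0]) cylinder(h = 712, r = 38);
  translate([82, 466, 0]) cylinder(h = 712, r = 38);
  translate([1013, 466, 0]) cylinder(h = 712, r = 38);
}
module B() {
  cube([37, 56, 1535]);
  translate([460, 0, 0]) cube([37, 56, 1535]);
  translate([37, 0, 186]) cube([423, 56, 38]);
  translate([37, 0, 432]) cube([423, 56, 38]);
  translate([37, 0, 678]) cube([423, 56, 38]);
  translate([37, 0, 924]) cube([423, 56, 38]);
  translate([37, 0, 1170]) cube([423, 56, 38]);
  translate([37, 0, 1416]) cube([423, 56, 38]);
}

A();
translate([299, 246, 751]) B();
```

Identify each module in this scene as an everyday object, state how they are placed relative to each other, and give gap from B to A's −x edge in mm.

The ladder's min-x is at 299; the table's min-x is 0; gap = 299 mm.

A is a table. B is a ladder. The ladder is on top of the table, centred. The gap from the ladder to the table's −x edge is 299 mm.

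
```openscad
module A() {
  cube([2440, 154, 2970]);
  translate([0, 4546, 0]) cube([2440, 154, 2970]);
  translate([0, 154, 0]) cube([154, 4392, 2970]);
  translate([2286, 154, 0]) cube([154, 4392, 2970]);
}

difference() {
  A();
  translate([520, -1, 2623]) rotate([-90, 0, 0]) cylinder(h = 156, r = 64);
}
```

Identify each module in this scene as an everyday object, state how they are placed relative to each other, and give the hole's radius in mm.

The subtracted cylinder has r = 64 mm.

A is a house frame. The house frame has a circular hole through its front wall. The hole's radius is 64 mm.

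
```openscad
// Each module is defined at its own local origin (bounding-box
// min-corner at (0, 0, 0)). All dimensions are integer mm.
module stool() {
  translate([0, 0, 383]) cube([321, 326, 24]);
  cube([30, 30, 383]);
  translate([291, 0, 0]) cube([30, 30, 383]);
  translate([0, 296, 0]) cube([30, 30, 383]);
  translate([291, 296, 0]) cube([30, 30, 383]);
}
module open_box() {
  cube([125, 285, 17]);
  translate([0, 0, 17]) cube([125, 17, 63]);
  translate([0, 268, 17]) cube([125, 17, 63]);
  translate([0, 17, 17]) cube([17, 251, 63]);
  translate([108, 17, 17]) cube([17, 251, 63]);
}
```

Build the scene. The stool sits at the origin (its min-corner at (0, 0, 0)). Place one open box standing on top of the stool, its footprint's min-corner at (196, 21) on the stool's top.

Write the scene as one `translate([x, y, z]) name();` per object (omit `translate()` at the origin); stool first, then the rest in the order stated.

stool();
translate([196, 21, 407]) open_box();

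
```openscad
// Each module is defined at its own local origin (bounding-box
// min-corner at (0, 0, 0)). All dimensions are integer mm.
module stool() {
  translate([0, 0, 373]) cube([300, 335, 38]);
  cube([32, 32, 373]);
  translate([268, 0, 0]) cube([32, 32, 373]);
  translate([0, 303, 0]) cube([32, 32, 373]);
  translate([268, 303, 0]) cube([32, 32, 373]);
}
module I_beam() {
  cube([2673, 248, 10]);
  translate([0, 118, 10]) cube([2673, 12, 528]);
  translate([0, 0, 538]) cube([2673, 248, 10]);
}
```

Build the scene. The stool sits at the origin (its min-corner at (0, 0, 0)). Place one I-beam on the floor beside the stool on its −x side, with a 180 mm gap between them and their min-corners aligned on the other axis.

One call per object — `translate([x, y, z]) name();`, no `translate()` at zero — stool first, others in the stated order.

stool();
translate([-2853, 0, 0]) I_beam();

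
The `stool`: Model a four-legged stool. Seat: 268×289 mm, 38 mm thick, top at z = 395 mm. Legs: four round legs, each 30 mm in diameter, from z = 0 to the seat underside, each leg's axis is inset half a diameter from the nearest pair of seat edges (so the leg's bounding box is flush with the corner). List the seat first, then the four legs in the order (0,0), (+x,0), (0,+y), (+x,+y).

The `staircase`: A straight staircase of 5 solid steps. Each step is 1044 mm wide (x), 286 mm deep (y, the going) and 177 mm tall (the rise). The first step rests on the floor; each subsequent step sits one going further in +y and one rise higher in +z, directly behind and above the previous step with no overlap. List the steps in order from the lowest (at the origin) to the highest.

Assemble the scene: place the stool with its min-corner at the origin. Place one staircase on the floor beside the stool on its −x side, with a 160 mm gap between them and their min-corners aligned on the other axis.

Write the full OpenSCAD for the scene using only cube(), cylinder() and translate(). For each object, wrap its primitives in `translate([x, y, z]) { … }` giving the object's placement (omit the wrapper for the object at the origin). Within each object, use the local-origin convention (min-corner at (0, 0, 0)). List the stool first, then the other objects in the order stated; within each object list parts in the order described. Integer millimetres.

translate([0, 0, 357]) cube([268, 289, 38]);
translate([15, 15, 0]) cylinder(h = 357, r = 15);
translate([253, 15, 0]) cylinder(h = 357, r = 15);
translate([15, 274, 0]) cylinder(h = 357, r = 15);
translate([253, 274, 0]) cylinder(h = 357, r = 15);
translate([-1204, 0, 0]) {
  cube([1044, 286, 177]);
  translate([0, 286, 177]) cube([1044, 286, 177]);
  translate([0, 572, 354]) cube([1044, 286, 177]);
  translate([0, 858, 531]) cube([1044, 286, 177]);
  translate([0, 1144, 708]) cube([1044, 286, 177]);
}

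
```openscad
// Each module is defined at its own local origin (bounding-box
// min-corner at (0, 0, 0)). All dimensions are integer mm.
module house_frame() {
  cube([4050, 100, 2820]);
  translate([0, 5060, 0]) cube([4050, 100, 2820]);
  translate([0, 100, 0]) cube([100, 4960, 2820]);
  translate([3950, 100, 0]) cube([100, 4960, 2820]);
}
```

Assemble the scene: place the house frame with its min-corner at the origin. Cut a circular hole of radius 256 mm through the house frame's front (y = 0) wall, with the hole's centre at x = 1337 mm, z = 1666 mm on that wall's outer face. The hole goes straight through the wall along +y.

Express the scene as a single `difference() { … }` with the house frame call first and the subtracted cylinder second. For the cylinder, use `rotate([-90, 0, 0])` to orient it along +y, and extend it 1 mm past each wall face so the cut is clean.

difference() {
  house_frame();
  translate([1337, -1, 1666]) rotate([-90, 0, 0]) cylinder(h = 102, r = 256);
}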